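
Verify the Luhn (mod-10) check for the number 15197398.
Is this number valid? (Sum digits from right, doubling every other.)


Luhn sum = 43
43 mod 10 = 3

Invalid (Luhn sum mod 10 = 3)


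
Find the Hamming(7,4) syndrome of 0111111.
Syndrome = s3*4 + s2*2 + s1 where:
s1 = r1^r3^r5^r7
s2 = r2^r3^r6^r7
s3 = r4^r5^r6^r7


s1=1, s2=0, s3=0

Syndrome = 1 (error at position 1)


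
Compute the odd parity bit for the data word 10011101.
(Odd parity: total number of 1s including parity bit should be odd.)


Number of 1s in data: 5
Parity bit: 0

0


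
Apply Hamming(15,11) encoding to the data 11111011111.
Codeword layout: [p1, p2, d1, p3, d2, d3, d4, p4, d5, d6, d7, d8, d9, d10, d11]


Parity bits: p1=1, p2=0, p3=1, p4=0

101111101011111


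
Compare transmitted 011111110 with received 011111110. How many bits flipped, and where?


XOR: 000000000

0 errors (received matches sent)


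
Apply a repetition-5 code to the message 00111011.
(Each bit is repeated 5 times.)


Each bit -> 5 copies

0000000000111111111111111000001111111111


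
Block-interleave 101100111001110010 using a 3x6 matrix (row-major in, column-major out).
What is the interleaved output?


Matrix:
  101100
  111001
  110010
Read columns: 111011110100001010

111011110100001010


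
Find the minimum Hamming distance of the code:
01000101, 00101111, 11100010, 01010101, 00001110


Comparing all pairs, minimum distance: 1
Can detect 0 errors, correct 0 errors

1


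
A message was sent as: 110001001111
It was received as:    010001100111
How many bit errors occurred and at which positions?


XOR: 100000101000

3 error(s) at position(s): 0, 6, 8


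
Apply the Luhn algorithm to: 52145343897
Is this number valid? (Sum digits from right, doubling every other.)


Luhn sum = 63
63 mod 10 = 3

Invalid (Luhn sum mod 10 = 3)


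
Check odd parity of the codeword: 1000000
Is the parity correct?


Number of 1s: 1

Yes, parity is correct (1 ones)


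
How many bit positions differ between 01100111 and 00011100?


XOR: 01111011
Count of 1s: 6

6


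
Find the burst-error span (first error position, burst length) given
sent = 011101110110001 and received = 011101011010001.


XOR: 000000101100000

Burst at position 6, length 4


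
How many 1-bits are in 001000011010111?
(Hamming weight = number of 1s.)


Counting 1s in 001000011010111

7


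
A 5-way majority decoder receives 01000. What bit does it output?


Ones: 1 out of 5
Threshold: 3

0 (1/5 voted 1)


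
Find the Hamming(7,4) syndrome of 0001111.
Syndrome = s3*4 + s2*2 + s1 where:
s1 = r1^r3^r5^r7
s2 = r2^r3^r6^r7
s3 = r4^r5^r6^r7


s1=0, s2=0, s3=0

Syndrome = 0 (no error)


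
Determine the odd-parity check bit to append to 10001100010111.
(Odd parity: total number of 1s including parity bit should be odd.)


Number of 1s in data: 7
Parity bit: 0

0


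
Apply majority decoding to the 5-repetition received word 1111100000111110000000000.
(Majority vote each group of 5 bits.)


Groups: 11111, 00000, 11111, 00000, 00000
Majority votes: 10100

10100


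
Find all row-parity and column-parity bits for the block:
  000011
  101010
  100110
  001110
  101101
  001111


Row parities: 011100
Column parities: 100011

Row P: 011100, Col P: 100011, Corner: 1


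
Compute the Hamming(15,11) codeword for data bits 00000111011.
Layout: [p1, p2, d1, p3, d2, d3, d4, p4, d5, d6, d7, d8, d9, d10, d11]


Parity bits: p1=0, p2=0, p3=1, p4=1

000100010111011


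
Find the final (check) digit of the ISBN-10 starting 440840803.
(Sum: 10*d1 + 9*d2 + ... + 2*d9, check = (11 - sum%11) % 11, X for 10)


Weighted sum: 194
194 mod 11 = 7

Check digit: 4


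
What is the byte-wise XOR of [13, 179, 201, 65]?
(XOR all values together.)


XOR chain: 13 ^ 179 ^ 201 ^ 65 = 54

54


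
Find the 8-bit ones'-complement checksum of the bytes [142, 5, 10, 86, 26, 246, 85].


Sum = 600 mod 256 = 88
Complement = 167

167


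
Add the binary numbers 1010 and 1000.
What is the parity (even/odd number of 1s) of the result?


1010 = 10
1000 = 8
Sum = 18 = 10010
1s count = 2

even parity (2 ones in 10010)


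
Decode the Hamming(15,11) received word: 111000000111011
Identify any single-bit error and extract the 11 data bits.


Syndrome = 12: error at position 12

Data: 10000110011 (corrected bit 12)


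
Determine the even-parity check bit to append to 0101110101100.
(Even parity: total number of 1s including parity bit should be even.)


Number of 1s in data: 7
Parity bit: 1

1


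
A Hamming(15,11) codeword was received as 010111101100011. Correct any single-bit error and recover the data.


Syndrome = 0: no error detected

Data: 01111100011 (no errors)


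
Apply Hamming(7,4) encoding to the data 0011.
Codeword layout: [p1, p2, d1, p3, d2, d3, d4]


Parity bits: p1=1, p2=0, p3=0

1000011


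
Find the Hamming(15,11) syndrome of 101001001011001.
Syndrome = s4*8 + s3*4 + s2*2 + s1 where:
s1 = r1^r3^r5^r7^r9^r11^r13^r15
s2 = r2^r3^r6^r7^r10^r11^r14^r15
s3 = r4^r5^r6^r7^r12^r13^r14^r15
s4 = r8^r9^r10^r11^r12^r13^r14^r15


s1=1, s2=0, s3=1, s4=0

Syndrome = 5 (error at position 5)


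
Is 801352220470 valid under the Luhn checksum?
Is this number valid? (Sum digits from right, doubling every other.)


Luhn sum = 30
30 mod 10 = 0

Valid (Luhn sum mod 10 = 0)


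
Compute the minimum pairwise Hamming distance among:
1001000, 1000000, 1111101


Comparing all pairs, minimum distance: 1
Can detect 0 errors, correct 0 errors

1


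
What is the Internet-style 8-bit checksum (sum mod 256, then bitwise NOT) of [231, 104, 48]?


Sum = 383 mod 256 = 127
Complement = 128

128


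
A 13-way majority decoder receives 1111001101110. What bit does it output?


Ones: 9 out of 13
Threshold: 7

1 (9/13 voted 1)


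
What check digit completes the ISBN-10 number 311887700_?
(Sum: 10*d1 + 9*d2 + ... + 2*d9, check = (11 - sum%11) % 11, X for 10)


Weighted sum: 214
214 mod 11 = 5

Check digit: 6


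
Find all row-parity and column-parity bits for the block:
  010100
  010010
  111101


Row parities: 001
Column parities: 111011

Row P: 001, Col P: 111011, Corner: 1


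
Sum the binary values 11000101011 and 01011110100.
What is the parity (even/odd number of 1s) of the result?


11000101011 = 1579
01011110100 = 756
Sum = 2335 = 100100011111
1s count = 7

odd parity (7 ones in 100100011111)


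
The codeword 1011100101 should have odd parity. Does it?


Number of 1s: 6

No, parity error (6 ones)


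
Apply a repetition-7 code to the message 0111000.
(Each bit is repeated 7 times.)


Each bit -> 7 copies

0000000111111111111111111111000000000000000000000


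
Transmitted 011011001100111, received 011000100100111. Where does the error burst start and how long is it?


XOR: 000011101000000

Burst at position 4, length 5


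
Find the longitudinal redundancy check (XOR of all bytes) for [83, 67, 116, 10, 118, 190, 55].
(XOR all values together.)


XOR chain: 83 ^ 67 ^ 116 ^ 10 ^ 118 ^ 190 ^ 55 = 145

145


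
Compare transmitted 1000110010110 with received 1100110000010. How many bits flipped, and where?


XOR: 0100000010100

3 error(s) at position(s): 1, 8, 10


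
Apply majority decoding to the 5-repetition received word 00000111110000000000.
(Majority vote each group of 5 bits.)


Groups: 00000, 11111, 00000, 00000
Majority votes: 0100

0100


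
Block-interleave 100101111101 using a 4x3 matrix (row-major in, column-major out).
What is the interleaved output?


Matrix:
  100
  101
  111
  101
Read columns: 111100100111

111100100111


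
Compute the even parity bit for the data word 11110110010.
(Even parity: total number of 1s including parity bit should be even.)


Number of 1s in data: 7
Parity bit: 1

1


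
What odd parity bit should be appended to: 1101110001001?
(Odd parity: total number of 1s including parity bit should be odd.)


Number of 1s in data: 7
Parity bit: 0

0


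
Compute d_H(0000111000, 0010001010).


XOR: 0010110010
Count of 1s: 4

4


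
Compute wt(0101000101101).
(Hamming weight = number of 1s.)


Counting 1s in 0101000101101

6


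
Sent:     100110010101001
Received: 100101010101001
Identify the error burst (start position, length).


XOR: 000011000000000

Burst at position 4, length 2


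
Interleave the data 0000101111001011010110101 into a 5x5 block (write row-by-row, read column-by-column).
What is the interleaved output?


Matrix:
  00001
  01111
  00101
  10101
  10101
Read columns: 0001101000011110100011111

0001101000011110100011111


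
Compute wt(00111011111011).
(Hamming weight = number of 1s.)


Counting 1s in 00111011111011

10


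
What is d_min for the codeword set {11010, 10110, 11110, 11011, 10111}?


Comparing all pairs, minimum distance: 1
Can detect 0 errors, correct 0 errors

1


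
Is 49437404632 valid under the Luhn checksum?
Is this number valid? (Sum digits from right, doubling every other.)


Luhn sum = 60
60 mod 10 = 0

Valid (Luhn sum mod 10 = 0)


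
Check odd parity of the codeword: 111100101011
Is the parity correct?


Number of 1s: 8

No, parity error (8 ones)


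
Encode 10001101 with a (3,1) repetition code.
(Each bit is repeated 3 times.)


Each bit -> 3 copies

111000000000111111000111


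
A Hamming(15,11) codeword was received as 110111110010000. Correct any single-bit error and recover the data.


Syndrome = 0: no error detected

Data: 01110010000 (no errors)


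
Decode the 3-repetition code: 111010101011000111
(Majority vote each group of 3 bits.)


Groups: 111, 010, 101, 011, 000, 111
Majority votes: 101101

101101


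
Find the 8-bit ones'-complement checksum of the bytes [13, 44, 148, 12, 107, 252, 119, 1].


Sum = 696 mod 256 = 184
Complement = 71

71


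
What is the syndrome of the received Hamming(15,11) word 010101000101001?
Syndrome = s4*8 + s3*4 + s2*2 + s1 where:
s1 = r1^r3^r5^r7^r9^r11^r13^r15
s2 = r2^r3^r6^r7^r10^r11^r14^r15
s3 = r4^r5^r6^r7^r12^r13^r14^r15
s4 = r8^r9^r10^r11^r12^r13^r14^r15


s1=1, s2=0, s3=0, s4=1

Syndrome = 9 (error at position 9)


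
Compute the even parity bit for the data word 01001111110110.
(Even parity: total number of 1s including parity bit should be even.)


Number of 1s in data: 9
Parity bit: 1

1


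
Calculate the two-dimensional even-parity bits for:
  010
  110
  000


Row parities: 100
Column parities: 100

Row P: 100, Col P: 100, Corner: 1


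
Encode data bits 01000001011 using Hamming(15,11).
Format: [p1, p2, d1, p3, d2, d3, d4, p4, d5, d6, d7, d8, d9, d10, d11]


Parity bits: p1=0, p2=0, p3=0, p4=1

000010010001011


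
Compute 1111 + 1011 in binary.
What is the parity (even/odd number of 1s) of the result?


1111 = 15
1011 = 11
Sum = 26 = 11010
1s count = 3

odd parity (3 ones in 11010)


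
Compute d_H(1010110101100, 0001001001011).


XOR: 1011111100111
Count of 1s: 10

10


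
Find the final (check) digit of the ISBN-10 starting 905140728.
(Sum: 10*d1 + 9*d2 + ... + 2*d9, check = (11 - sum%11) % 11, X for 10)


Weighted sum: 211
211 mod 11 = 2

Check digit: 9


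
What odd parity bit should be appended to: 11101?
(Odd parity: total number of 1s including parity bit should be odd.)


Number of 1s in data: 4
Parity bit: 1

1


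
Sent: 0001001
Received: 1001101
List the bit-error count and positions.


XOR: 1000100

2 error(s) at position(s): 0, 4


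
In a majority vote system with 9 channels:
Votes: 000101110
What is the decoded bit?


Ones: 4 out of 9
Threshold: 5

0 (4/9 voted 1)


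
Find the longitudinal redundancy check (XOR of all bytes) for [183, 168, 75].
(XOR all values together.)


XOR chain: 183 ^ 168 ^ 75 = 84

84


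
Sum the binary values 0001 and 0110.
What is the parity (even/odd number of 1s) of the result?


0001 = 1
0110 = 6
Sum = 7 = 111
1s count = 3

odd parity (3 ones in 111)


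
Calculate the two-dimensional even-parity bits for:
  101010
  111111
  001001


Row parities: 100
Column parities: 011100

Row P: 100, Col P: 011100, Corner: 1


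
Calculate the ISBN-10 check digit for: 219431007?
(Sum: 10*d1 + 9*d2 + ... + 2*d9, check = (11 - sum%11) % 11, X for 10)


Weighted sum: 166
166 mod 11 = 1

Check digit: X


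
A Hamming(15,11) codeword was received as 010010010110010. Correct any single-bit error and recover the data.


Syndrome = 0: no error detected

Data: 01000110010 (no errors)


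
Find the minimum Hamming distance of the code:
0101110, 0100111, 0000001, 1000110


Comparing all pairs, minimum distance: 2
Can detect 1 errors, correct 0 errors

2


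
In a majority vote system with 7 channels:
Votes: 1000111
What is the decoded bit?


Ones: 4 out of 7
Threshold: 4

1 (4/7 voted 1)


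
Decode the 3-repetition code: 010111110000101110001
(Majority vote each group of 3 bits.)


Groups: 010, 111, 110, 000, 101, 110, 001
Majority votes: 0110110

0110110


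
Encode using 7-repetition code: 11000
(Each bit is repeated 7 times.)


Each bit -> 7 copies

11111111111111000000000000000000000


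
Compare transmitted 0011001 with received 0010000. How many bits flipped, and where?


XOR: 0001001

2 error(s) at position(s): 3, 6


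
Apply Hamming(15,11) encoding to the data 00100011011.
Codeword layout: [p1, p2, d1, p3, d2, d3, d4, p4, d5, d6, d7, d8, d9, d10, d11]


Parity bits: p1=0, p2=0, p3=0, p4=0

000001000011011


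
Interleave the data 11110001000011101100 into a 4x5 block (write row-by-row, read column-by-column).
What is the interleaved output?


Matrix:
  11110
  00100
  00111
  01100
Read columns: 10001001111110100010

10001001111110100010


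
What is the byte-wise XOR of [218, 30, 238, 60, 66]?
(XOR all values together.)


XOR chain: 218 ^ 30 ^ 238 ^ 60 ^ 66 = 84

84


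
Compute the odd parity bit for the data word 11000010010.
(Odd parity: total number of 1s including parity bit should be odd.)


Number of 1s in data: 4
Parity bit: 1

1


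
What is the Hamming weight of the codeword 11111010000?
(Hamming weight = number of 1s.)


Counting 1s in 11111010000

6


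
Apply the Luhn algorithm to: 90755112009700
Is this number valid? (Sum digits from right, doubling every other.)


Luhn sum = 41
41 mod 10 = 1

Invalid (Luhn sum mod 10 = 1)


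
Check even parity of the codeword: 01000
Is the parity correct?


Number of 1s: 1

No, parity error (1 ones)


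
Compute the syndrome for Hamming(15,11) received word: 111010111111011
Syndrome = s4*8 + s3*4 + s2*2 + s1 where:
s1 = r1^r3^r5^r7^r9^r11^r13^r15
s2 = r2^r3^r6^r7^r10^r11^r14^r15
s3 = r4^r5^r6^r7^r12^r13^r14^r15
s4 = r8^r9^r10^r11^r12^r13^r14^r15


s1=1, s2=1, s3=1, s4=1

Syndrome = 15 (error at position 15)


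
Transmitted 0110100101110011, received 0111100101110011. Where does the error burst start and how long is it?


XOR: 0001000000000000

Burst at position 3, length 1


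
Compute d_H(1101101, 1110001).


XOR: 0011100
Count of 1s: 3

3


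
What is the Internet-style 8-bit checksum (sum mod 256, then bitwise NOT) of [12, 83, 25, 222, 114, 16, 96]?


Sum = 568 mod 256 = 56
Complement = 199

199


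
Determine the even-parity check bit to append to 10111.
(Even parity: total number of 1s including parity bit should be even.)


Number of 1s in data: 4
Parity bit: 0

0


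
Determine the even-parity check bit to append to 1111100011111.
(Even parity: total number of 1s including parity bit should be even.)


Number of 1s in data: 10
Parity bit: 0

0


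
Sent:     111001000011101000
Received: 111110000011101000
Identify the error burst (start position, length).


XOR: 000111000000000000

Burst at position 3, length 3


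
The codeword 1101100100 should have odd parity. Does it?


Number of 1s: 5

Yes, parity is correct (5 ones)


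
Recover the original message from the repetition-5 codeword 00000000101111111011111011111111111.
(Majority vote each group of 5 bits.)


Groups: 00000, 00010, 11111, 11011, 11101, 11111, 11111
Majority votes: 0011111

0011111


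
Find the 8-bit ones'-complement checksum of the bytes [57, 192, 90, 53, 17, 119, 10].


Sum = 538 mod 256 = 26
Complement = 229

229


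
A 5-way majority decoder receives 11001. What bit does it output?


Ones: 3 out of 5
Threshold: 3

1 (3/5 voted 1)


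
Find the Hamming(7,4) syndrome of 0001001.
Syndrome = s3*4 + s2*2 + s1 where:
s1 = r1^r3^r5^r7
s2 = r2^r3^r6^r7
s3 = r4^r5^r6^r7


s1=1, s2=1, s3=0

Syndrome = 3 (error at position 3)


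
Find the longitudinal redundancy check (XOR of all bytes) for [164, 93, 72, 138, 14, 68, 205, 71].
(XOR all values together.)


XOR chain: 164 ^ 93 ^ 72 ^ 138 ^ 14 ^ 68 ^ 205 ^ 71 = 251

251


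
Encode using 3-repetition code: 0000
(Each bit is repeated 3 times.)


Each bit -> 3 copies

000000000000


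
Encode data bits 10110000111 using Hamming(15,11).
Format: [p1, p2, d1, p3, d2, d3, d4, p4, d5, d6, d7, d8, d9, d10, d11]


Parity bits: p1=0, p2=1, p3=1, p4=1

011101110000111


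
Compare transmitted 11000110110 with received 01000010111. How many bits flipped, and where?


XOR: 10000100001

3 error(s) at position(s): 0, 5, 10


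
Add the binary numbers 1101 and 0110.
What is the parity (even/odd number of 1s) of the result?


1101 = 13
0110 = 6
Sum = 19 = 10011
1s count = 3

odd parity (3 ones in 10011)


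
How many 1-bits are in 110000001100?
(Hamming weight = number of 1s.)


Counting 1s in 110000001100

4


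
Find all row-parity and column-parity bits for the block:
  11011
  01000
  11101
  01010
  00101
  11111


Row parities: 010001
Column parities: 11110

Row P: 010001, Col P: 11110, Corner: 0


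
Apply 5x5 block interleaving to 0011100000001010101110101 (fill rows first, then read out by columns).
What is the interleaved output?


Matrix:
  00111
  00000
  00101
  01011
  10101
Read columns: 0000100010101011001010111

0000100010101011001010111


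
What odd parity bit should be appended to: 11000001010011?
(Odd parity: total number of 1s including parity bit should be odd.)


Number of 1s in data: 6
Parity bit: 1

1


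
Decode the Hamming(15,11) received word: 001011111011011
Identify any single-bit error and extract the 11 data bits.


Syndrome = 0: no error detected

Data: 11111011011 (no errors)


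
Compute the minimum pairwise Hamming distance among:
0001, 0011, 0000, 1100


Comparing all pairs, minimum distance: 1
Can detect 0 errors, correct 0 errors

1


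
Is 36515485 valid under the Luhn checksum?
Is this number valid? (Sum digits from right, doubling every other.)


Luhn sum = 31
31 mod 10 = 1

Invalid (Luhn sum mod 10 = 1)


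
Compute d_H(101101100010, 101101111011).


XOR: 000000011001
Count of 1s: 3

3


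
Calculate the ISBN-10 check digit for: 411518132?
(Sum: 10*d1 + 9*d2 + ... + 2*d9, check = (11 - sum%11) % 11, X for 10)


Weighted sum: 155
155 mod 11 = 1

Check digit: X


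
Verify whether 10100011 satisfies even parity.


Number of 1s: 4

Yes, parity is correct (4 ones)


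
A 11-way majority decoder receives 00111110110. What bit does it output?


Ones: 7 out of 11
Threshold: 6

1 (7/11 voted 1)


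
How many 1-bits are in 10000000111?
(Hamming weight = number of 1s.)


Counting 1s in 10000000111

4


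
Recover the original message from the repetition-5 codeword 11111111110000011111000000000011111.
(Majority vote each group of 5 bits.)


Groups: 11111, 11111, 00000, 11111, 00000, 00000, 11111
Majority votes: 1101001

1101001


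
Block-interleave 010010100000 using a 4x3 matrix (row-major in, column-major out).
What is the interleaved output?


Matrix:
  010
  010
  100
  000
Read columns: 001011000000

001011000000


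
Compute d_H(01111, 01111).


XOR: 00000
Count of 1s: 0

0


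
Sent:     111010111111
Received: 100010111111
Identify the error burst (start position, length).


XOR: 011000000000

Burst at position 1, length 2


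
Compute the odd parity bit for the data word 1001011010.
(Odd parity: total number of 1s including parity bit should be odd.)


Number of 1s in data: 5
Parity bit: 0

0


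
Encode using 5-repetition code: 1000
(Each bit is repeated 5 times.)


Each bit -> 5 copies

11111000000000000000


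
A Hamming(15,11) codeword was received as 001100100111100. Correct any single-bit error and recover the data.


Syndrome = 0: no error detected

Data: 10010111100 (no errors)


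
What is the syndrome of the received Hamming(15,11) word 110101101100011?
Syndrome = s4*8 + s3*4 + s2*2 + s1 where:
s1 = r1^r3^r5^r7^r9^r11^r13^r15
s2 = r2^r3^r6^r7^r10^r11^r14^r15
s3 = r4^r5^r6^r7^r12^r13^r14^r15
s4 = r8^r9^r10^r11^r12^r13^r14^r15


s1=0, s2=0, s3=1, s4=0

Syndrome = 4 (error at position 4)


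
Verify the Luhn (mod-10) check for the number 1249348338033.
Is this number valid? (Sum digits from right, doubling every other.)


Luhn sum = 62
62 mod 10 = 2

Invalid (Luhn sum mod 10 = 2)


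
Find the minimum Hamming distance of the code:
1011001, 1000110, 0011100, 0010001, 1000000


Comparing all pairs, minimum distance: 2
Can detect 1 errors, correct 0 errors

2


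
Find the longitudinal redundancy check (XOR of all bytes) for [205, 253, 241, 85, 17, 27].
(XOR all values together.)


XOR chain: 205 ^ 253 ^ 241 ^ 85 ^ 17 ^ 27 = 158

158


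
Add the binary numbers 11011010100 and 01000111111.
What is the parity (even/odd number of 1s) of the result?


11011010100 = 1748
01000111111 = 575
Sum = 2323 = 100100010011
1s count = 5

odd parity (5 ones in 100100010011)


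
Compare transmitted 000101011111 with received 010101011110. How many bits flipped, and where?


XOR: 010000000001

2 error(s) at position(s): 1, 11


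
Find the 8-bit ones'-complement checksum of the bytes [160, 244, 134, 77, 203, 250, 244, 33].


Sum = 1345 mod 256 = 65
Complement = 190

190


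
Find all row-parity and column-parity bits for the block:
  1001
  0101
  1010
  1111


Row parities: 0000
Column parities: 1001

Row P: 0000, Col P: 1001, Corner: 0


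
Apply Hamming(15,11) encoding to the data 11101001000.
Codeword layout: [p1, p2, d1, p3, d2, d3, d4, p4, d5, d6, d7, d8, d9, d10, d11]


Parity bits: p1=1, p2=0, p3=1, p4=0

101111001001000


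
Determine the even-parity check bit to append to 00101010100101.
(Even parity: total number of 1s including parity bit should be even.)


Number of 1s in data: 6
Parity bit: 0

0


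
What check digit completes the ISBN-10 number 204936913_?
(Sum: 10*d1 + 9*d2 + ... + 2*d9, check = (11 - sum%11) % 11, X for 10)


Weighted sum: 208
208 mod 11 = 10

Check digit: 1


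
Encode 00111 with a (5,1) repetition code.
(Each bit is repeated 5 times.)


Each bit -> 5 copies

0000000000111111111111111


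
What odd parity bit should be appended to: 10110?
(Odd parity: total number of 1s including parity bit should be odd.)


Number of 1s in data: 3
Parity bit: 0

0


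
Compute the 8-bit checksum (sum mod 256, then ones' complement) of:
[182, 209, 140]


Sum = 531 mod 256 = 19
Complement = 236

236


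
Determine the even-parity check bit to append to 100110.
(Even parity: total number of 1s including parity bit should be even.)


Number of 1s in data: 3
Parity bit: 1

1


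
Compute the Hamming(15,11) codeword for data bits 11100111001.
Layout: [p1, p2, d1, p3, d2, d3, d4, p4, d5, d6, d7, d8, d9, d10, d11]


Parity bits: p1=0, p2=1, p3=0, p4=0

011011000111001


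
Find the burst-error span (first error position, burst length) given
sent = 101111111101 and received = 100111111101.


XOR: 001000000000

Burst at position 2, length 1


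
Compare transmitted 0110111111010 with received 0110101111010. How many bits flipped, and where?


XOR: 0000010000000

1 error(s) at position(s): 5


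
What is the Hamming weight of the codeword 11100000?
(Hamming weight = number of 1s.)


Counting 1s in 11100000

3


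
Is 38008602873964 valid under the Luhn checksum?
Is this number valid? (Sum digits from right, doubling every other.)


Luhn sum = 65
65 mod 10 = 5

Invalid (Luhn sum mod 10 = 5)


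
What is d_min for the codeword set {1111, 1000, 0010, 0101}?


Comparing all pairs, minimum distance: 2
Can detect 1 errors, correct 0 errors

2


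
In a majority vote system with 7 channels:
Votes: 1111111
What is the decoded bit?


Ones: 7 out of 7
Threshold: 4

1 (7/7 voted 1)


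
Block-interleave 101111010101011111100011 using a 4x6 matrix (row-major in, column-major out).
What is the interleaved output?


Matrix:
  101111
  010101
  011111
  100011
Read columns: 100101101010111010111111

100101101010111010111111


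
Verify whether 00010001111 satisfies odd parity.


Number of 1s: 5

Yes, parity is correct (5 ones)


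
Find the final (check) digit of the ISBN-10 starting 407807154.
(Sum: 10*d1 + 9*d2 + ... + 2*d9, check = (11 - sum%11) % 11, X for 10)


Weighted sum: 214
214 mod 11 = 5

Check digit: 6


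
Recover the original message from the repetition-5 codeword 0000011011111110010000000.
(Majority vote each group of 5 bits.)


Groups: 00000, 11011, 11111, 00100, 00000
Majority votes: 01100

01100


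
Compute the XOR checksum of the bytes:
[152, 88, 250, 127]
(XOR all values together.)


XOR chain: 152 ^ 88 ^ 250 ^ 127 = 69

69


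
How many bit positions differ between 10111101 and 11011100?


XOR: 01100001
Count of 1s: 3

3


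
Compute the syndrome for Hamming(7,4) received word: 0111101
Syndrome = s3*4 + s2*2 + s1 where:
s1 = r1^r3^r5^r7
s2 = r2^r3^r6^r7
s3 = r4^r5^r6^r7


s1=1, s2=1, s3=1

Syndrome = 7 (error at position 7)


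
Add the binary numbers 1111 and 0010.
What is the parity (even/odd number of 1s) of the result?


1111 = 15
0010 = 2
Sum = 17 = 10001
1s count = 2

even parity (2 ones in 10001)


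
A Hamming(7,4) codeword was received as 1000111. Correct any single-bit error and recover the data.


Syndrome = 5: error at position 5

Data: 0011 (corrected bit 5)


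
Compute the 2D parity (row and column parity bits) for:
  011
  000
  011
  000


Row parities: 0000
Column parities: 000

Row P: 0000, Col P: 000, Corner: 0


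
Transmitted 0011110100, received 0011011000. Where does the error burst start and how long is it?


XOR: 0000101100

Burst at position 4, length 4


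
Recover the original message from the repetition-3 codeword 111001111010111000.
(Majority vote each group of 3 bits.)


Groups: 111, 001, 111, 010, 111, 000
Majority votes: 101010

101010


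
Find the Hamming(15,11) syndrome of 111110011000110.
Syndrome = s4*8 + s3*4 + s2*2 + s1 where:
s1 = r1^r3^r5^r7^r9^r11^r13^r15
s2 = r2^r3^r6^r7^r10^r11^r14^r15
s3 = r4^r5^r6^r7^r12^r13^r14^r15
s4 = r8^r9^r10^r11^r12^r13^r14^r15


s1=1, s2=1, s3=0, s4=0

Syndrome = 3 (error at position 3)


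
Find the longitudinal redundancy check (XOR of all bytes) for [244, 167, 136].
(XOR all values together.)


XOR chain: 244 ^ 167 ^ 136 = 219

219


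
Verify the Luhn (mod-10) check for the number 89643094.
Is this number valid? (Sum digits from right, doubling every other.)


Luhn sum = 42
42 mod 10 = 2

Invalid (Luhn sum mod 10 = 2)


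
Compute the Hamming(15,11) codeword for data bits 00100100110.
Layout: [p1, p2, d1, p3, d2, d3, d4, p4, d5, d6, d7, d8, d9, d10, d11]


Parity bits: p1=1, p2=1, p3=1, p4=1

110101010100110


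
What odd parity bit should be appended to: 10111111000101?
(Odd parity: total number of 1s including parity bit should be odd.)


Number of 1s in data: 9
Parity bit: 0

0


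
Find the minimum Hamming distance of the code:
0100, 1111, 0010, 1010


Comparing all pairs, minimum distance: 1
Can detect 0 errors, correct 0 errors

1


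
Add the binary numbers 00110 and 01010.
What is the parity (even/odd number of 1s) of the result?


00110 = 6
01010 = 10
Sum = 16 = 10000
1s count = 1

odd parity (1 ones in 10000)


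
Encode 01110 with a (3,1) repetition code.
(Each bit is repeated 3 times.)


Each bit -> 3 copies

000111111111000


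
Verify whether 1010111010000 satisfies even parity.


Number of 1s: 6

Yes, parity is correct (6 ones)


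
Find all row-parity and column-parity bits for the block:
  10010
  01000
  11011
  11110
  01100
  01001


Row parities: 010000
Column parities: 11010

Row P: 010000, Col P: 11010, Corner: 1


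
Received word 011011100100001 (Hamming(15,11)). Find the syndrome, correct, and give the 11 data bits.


Syndrome = 0: no error detected

Data: 11110100001 (no errors)


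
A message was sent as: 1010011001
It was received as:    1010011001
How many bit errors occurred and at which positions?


XOR: 0000000000

0 errors (received matches sent)


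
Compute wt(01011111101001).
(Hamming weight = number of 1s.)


Counting 1s in 01011111101001

9


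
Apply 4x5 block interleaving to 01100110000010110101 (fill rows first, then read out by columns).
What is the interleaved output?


Matrix:
  01100
  11000
  00101
  10101
Read columns: 01011100101100000011

01011100101100000011


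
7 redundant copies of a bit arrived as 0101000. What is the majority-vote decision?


Ones: 2 out of 7
Threshold: 4

0 (2/7 voted 1)


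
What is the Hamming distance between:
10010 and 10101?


XOR: 00111
Count of 1s: 3

3


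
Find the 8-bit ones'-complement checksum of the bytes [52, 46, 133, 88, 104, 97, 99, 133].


Sum = 752 mod 256 = 240
Complement = 15

15


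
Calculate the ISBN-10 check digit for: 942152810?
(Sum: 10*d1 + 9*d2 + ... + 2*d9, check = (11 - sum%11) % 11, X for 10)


Weighted sum: 224
224 mod 11 = 4

Check digit: 7


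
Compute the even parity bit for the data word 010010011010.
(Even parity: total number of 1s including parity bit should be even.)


Number of 1s in data: 5
Parity bit: 1

1


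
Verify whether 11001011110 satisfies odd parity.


Number of 1s: 7

Yes, parity is correct (7 ones)


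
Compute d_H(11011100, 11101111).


XOR: 00110011
Count of 1s: 4

4


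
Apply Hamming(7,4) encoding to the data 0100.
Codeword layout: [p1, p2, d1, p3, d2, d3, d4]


Parity bits: p1=1, p2=0, p3=1

1001100


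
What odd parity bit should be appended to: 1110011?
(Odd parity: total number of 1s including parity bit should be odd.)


Number of 1s in data: 5
Parity bit: 0

0


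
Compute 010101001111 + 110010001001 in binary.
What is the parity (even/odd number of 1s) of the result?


010101001111 = 1359
110010001001 = 3209
Sum = 4568 = 1000111011000
1s count = 6

even parity (6 ones in 1000111011000)


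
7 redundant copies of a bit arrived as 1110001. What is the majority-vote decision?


Ones: 4 out of 7
Threshold: 4

1 (4/7 voted 1)


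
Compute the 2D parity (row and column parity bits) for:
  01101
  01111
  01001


Row parities: 100
Column parities: 01011

Row P: 100, Col P: 01011, Corner: 1


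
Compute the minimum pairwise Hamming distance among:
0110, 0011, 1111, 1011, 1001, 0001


Comparing all pairs, minimum distance: 1
Can detect 0 errors, correct 0 errors

1


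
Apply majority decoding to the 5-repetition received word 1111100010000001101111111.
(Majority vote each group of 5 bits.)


Groups: 11111, 00010, 00000, 11011, 11111
Majority votes: 10011

10011


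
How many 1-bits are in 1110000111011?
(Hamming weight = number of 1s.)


Counting 1s in 1110000111011

8


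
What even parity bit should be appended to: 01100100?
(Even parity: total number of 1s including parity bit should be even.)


Number of 1s in data: 3
Parity bit: 1

1


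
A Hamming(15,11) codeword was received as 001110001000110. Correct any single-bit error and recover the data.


Syndrome = 8: error at position 8

Data: 11001000110 (corrected bit 8)


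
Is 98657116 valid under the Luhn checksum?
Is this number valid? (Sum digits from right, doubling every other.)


Luhn sum = 39
39 mod 10 = 9

Invalid (Luhn sum mod 10 = 9)


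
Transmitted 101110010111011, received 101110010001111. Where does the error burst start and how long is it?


XOR: 000000000110100

Burst at position 9, length 4


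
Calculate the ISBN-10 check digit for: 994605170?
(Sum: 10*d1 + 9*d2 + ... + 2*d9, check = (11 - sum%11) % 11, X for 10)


Weighted sum: 295
295 mod 11 = 9

Check digit: 2


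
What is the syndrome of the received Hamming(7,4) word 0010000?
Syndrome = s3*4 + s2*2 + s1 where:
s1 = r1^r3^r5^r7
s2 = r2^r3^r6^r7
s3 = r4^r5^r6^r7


s1=1, s2=1, s3=0

Syndrome = 3 (error at position 3)


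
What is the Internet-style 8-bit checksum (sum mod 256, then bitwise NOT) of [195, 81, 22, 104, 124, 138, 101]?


Sum = 765 mod 256 = 253
Complement = 2

2


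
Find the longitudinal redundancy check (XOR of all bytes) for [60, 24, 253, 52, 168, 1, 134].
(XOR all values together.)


XOR chain: 60 ^ 24 ^ 253 ^ 52 ^ 168 ^ 1 ^ 134 = 194

194


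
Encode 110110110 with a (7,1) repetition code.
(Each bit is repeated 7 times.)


Each bit -> 7 copies

111111111111110000000111111111111110000000111111111111110000000


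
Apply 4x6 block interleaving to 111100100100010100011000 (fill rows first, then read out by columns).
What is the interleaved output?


Matrix:
  111100
  100100
  010100
  011000
Read columns: 110010111001111000000000

110010111001111000000000


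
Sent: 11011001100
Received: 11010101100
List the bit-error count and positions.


XOR: 00001100000

2 error(s) at position(s): 4, 5


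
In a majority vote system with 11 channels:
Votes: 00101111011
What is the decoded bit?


Ones: 7 out of 11
Threshold: 6

1 (7/11 voted 1)


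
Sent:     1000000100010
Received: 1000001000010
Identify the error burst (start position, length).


XOR: 0000001100000

Burst at position 6, length 2


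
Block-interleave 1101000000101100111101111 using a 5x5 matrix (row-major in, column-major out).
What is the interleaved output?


Matrix:
  11010
  00000
  10110
  01111
  01111
Read columns: 1010010011001111011100011

1010010011001111011100011


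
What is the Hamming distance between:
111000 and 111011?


XOR: 000011
Count of 1s: 2

2


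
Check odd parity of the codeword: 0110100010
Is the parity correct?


Number of 1s: 4

No, parity error (4 ones)


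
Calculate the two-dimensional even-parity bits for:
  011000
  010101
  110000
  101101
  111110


Row parities: 01001
Column parities: 101110

Row P: 01001, Col P: 101110, Corner: 0


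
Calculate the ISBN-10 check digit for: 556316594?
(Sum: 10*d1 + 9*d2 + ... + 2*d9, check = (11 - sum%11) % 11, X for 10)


Weighted sum: 255
255 mod 11 = 2

Check digit: 9


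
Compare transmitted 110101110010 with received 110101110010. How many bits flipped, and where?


XOR: 000000000000

0 errors (received matches sent)


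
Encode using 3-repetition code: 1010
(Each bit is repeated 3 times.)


Each bit -> 3 copies

111000111000


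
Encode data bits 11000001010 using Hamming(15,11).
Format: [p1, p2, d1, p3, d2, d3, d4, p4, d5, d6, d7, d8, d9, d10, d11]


Parity bits: p1=0, p2=0, p3=1, p4=0

001110000001010


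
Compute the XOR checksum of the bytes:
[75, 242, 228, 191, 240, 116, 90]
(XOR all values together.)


XOR chain: 75 ^ 242 ^ 228 ^ 191 ^ 240 ^ 116 ^ 90 = 60

60


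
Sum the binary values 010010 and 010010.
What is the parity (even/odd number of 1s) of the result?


010010 = 18
010010 = 18
Sum = 36 = 100100
1s count = 2

even parity (2 ones in 100100)


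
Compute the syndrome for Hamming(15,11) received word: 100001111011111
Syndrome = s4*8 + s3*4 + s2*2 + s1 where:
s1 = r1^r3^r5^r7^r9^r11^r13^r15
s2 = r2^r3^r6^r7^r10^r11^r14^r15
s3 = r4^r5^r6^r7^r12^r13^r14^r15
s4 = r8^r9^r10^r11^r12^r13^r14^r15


s1=0, s2=1, s3=0, s4=1

Syndrome = 10 (error at position 10)


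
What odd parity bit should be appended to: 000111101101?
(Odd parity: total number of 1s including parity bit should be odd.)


Number of 1s in data: 7
Parity bit: 0

0


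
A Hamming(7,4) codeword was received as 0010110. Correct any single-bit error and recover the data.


Syndrome = 0: no error detected

Data: 1110 (no errors)


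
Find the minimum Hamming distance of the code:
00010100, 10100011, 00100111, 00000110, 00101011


Comparing all pairs, minimum distance: 2
Can detect 1 errors, correct 0 errors

2


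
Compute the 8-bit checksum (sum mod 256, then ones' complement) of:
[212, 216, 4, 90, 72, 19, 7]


Sum = 620 mod 256 = 108
Complement = 147

147


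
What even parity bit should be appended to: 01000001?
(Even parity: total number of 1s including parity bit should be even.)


Number of 1s in data: 2
Parity bit: 0

0


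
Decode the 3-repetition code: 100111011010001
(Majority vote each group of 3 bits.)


Groups: 100, 111, 011, 010, 001
Majority votes: 01100

01100


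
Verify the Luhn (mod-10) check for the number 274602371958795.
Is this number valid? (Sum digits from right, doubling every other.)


Luhn sum = 69
69 mod 10 = 9

Invalid (Luhn sum mod 10 = 9)


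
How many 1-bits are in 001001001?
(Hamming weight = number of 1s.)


Counting 1s in 001001001

3


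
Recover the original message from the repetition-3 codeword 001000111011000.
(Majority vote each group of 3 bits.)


Groups: 001, 000, 111, 011, 000
Majority votes: 00110

00110


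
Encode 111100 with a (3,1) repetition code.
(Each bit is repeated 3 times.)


Each bit -> 3 copies

111111111111000000


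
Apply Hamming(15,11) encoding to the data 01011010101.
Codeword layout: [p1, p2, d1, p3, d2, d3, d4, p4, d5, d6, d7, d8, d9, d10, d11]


Parity bits: p1=0, p2=1, p3=0, p4=0

010010101010101


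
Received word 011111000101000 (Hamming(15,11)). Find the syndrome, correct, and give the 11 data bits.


Syndrome = 0: no error detected

Data: 11100101000 (no errors)


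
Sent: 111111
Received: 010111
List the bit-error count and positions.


XOR: 101000

2 error(s) at position(s): 0, 2


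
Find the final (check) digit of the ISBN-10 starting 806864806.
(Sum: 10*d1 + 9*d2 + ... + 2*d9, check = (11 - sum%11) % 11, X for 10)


Weighted sum: 284
284 mod 11 = 9

Check digit: 2


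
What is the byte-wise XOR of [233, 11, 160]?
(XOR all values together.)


XOR chain: 233 ^ 11 ^ 160 = 66

66


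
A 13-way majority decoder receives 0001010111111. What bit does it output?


Ones: 8 out of 13
Threshold: 7

1 (8/13 voted 1)


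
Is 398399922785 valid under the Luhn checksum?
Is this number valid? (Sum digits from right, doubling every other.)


Luhn sum = 77
77 mod 10 = 7

Invalid (Luhn sum mod 10 = 7)


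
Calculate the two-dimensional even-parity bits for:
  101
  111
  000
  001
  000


Row parities: 01010
Column parities: 011

Row P: 01010, Col P: 011, Corner: 0


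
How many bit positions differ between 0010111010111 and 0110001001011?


XOR: 0100110011100
Count of 1s: 6

6


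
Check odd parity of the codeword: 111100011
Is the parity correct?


Number of 1s: 6

No, parity error (6 ones)


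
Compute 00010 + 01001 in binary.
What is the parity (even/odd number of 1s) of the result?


00010 = 2
01001 = 9
Sum = 11 = 1011
1s count = 3

odd parity (3 ones in 1011)


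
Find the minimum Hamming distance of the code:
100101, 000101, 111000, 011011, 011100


Comparing all pairs, minimum distance: 1
Can detect 0 errors, correct 0 errors

1
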